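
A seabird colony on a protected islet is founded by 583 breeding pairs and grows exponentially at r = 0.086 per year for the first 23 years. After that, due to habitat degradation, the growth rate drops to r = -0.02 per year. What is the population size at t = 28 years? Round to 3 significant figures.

3810 breeding pairs

Phase 1: N(23) = 583·e^(0.086×23) = 583·e^1.978 = 4214.08.
Phase 2 runs for 28 − 23 = 5 years at r = -0.02.
N(28) = 4214.08·e^(-0.02×5) = 4214.08·e^-0.1 = 3813.06.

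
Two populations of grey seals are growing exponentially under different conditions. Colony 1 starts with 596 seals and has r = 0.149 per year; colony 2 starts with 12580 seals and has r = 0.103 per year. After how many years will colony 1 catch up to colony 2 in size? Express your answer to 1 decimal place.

Set 596·e^(0.149t) = 12580·e^(0.103t).
e^((0.149 − 0.103)t) = 12580/596 → e^(0.046·t) = 21.107.
0.046·t = ln(21.107) = 3.0496, so t = 3.0496/0.046 = 66.296.

66.3 years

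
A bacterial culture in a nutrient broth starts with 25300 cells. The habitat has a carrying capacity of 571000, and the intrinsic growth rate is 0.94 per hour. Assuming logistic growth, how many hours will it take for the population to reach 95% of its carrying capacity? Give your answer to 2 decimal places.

A = (K − N₀)/N₀ = (571000 − 25300)/25300 = 21.569.
Solve 571000/(1 + 21.569·e^(−0.94t)) = 542450: 1 + 21.569·e^(−0.94t) = 1.0526, so e^(−0.94t) = 0.00244013.
−0.94·t = ln(0.00244013) = -6.0157, so t = 6.0157/0.94 = 6.3997.

6.40 hours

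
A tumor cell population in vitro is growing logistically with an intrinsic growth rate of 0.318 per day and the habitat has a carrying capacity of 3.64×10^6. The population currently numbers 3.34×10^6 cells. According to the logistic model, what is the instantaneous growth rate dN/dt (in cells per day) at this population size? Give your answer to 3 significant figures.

87500 cells per day

dN/dt = rN(1 − N/K) = 0.318 × 3.34×10^6 × (1 − 3.34×10^6/3.64×10^6).
1 − 3.34×10^6/3.64×10^6 = 0.082418; dN/dt = 0.318 × 3.34×10^6 × 0.082418 = 87537.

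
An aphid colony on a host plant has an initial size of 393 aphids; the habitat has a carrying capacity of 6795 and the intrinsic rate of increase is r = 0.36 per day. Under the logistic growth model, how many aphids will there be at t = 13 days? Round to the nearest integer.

A = (K − N₀)/N₀ = (6795 − 393)/393 = 16.29.
N(t) = K/(1 + A·e^(−rt)) = 6795/(1 + 16.29×e^(−0.36×13)).
e^(−4.68) = 0.009279; denominator = 1 + 16.29×0.009279 = 1.1512.
N = 6795/1.1512 = 5902.76.

5903 aphids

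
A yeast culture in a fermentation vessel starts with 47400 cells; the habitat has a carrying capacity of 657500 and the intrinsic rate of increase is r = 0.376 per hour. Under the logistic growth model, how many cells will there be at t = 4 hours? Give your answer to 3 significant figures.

170000 cells

A = (K − N₀)/N₀ = (657500 − 47400)/47400 = 12.871.
N(t) = K/(1 + A·e^(−rt)) = 657500/(1 + 12.871×e^(−0.376×4)).
e^(−1.504) = 0.22224; denominator = 1 + 12.871×0.22224 = 3.8605.
N = 657500/3.8605 = 170314.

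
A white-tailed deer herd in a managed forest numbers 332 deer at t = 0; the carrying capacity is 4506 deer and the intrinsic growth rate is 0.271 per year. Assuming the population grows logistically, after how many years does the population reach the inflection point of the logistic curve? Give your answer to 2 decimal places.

9.34 years

Logistic growth is fastest at N = K/2 = 2253.
A = (K − N₀)/N₀ = 12.572. Set K/(1 + A·e^(−rt)) = K/2 → A·e^(−rt) = 1.
e^(−0.271t) = 1/12.572 = 0.07954, so t = ln(12.572)/0.271 = 2.5315/0.271 = 9.3413.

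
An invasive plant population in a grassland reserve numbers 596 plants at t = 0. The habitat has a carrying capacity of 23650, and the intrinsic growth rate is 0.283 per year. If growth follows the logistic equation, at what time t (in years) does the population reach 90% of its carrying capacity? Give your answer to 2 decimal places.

A = (K − N₀)/N₀ = (23650 − 596)/596 = 38.681.
Solve 23650/(1 + 38.681·e^(−0.283t)) = 21285: 1 + 38.681·e^(−0.283t) = 1.1111, so e^(−0.283t) = 0.00287248.
−0.283·t = ln(0.00287248) = -5.8526, so t = 5.8526/0.283 = 20.68.

20.68 years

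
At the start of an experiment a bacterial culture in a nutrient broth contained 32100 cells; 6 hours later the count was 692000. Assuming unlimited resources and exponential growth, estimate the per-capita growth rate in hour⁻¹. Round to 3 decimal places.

0.512 per hour

From N(t) = N₀·e^(rt): e^(r·6) = 692000/32100 = 21.558.
r·6 = ln(21.558) = 3.0707, so r = 3.0707/6 = 0.51179.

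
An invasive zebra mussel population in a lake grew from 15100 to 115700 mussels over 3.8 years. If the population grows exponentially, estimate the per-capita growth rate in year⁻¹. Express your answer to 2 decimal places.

0.54 per year

From N(t) = N₀·e^(rt): e^(r·3.8) = 115700/15100 = 7.6623.
r·3.8 = ln(7.6623) = 2.0363, so r = 2.0363/3.8 = 0.53587.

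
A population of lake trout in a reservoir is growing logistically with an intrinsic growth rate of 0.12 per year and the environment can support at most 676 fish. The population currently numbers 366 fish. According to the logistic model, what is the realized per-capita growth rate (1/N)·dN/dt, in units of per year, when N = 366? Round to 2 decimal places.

(1/N)·dN/dt = r(1 − N/K) = 0.12 × (1 − 366/676).
= 0.12 × 0.45858 = 0.05503.

0.06 per year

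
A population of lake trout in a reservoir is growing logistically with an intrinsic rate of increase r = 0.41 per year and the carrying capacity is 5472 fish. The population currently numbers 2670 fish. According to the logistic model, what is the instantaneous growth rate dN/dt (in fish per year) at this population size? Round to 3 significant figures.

561 fish per year

dN/dt = rN(1 − N/K) = 0.41 × 2670 × (1 − 2670/5472).
1 − 2670/5472 = 0.51206; dN/dt = 0.41 × 2670 × 0.51206 = 560.55.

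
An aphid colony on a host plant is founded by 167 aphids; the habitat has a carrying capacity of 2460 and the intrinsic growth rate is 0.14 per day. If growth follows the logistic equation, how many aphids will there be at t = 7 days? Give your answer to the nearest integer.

400 aphids

A = (K − N₀)/N₀ = (2460 − 167)/167 = 13.731.
N(t) = K/(1 + A·e^(−rt)) = 2460/(1 + 13.731×e^(−0.14×7)).
e^(−0.98) = 0.37531; denominator = 1 + 13.731×0.37531 = 6.1532.
N = 2460/6.1532 = 399.79.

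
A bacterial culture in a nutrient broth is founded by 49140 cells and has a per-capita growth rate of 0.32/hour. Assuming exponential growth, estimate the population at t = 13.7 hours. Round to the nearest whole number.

N(t) = N₀·e^(rt) = 49140 × e^(0.32×13.7) = 49140 × e^4.384.
e^4.384 ≈ 80.158, so N ≈ 49140 × 80.158 = 3.938965×10^6.

3938965 cells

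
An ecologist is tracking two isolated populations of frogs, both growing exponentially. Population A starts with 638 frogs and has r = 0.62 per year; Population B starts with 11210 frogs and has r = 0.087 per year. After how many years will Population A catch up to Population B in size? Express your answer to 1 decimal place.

5.4 years

Set 638·e^(0.62t) = 11210·e^(0.087t).
e^((0.62 − 0.087)t) = 11210/638 → e^(0.533·t) = 17.571.
0.533·t = ln(17.571) = 2.8662, so t = 2.8662/0.533 = 5.3775.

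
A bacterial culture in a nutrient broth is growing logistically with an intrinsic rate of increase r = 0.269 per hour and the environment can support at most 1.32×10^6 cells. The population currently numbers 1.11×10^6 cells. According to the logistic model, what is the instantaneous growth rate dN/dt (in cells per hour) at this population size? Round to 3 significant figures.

47500 cells per hour

dN/dt = rN(1 − N/K) = 0.269 × 1.11×10^6 × (1 − 1.11×10^6/1.32×10^6).
1 − 1.11×10^6/1.32×10^6 = 0.15909; dN/dt = 0.269 × 1.11×10^6 × 0.15909 = 47503.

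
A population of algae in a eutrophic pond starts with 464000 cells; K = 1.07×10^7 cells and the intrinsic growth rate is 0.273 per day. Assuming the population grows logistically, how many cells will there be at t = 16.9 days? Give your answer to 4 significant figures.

8780000 cells

A = (K − N₀)/N₀ = (1.07×10^7 − 464000)/464000 = 22.06.
N(t) = K/(1 + A·e^(−rt)) = 1.07×10^7/(1 + 22.06×e^(−0.273×16.9)).
e^(−4.614) = 0.0099151; denominator = 1 + 22.06×0.0099151 = 1.2187.
N = 1.07×10^7/1.2187 = 8.779633×10^6.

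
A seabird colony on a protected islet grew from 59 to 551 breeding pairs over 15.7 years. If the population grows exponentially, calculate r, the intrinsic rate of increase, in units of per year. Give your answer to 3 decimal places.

0.142 per year

From N(t) = N₀·e^(rt): e^(r·15.7) = 551/59 = 9.339.
r·15.7 = ln(9.339) = 2.2342, so r = 2.2342/15.7 = 0.14231.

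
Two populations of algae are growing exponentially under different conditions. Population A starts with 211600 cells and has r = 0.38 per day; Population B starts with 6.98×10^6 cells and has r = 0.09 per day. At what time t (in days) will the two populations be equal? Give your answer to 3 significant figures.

12.1 days

Set 211600·e^(0.38t) = 6.98×10^6·e^(0.09t).
e^((0.38 − 0.09)t) = 6.98×10^6/211600 → e^(0.29·t) = 32.987.
0.29·t = ln(32.987) = 3.4961, so t = 3.4961/0.29 = 12.056.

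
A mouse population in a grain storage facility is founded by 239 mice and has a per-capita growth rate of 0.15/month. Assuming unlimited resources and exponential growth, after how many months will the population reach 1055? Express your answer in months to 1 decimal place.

9.9 months

Set N₀·e^(rt) = 1055: e^(0.15·t) = 1055/239 = 4.4142.
0.15·t = ln(4.4142) = 1.4848, so t = 1.4848/0.15 = 9.8989.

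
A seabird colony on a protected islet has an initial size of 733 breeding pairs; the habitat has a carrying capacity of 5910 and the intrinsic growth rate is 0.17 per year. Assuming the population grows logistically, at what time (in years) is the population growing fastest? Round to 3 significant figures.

Logistic growth is fastest at N = K/2 = 2955.
A = (K − N₀)/N₀ = 7.0628. Set K/(1 + A·e^(−rt)) = K/2 → A·e^(−rt) = 1.
e^(−0.17t) = 1/7.0628 = 0.141588, so t = ln(7.0628)/0.17 = 1.9548/0.17 = 11.499.

11.5 years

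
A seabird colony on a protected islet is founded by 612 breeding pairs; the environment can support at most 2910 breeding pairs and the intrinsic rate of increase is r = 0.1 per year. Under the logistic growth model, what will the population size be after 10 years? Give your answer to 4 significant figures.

A = (K − N₀)/N₀ = (2910 − 612)/612 = 3.7549.
N(t) = K/(1 + A·e^(−rt)) = 2910/(1 + 3.7549×e^(−0.1×10)).
e^(−1) = 0.36788; denominator = 1 + 3.7549×0.36788 = 2.3814.
N = 2910/2.3814 = 1222.

1222 breeding pairs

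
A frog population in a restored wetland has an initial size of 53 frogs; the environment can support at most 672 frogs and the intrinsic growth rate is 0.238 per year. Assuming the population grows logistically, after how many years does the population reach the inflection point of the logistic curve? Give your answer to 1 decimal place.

Logistic growth is fastest at N = K/2 = 336.
A = (K − N₀)/N₀ = 11.679. Set K/(1 + A·e^(−rt)) = K/2 → A·e^(−rt) = 1.
e^(−0.238t) = 1/11.679 = 0.085622, so t = ln(11.679)/0.238 = 2.4578/0.238 = 10.327.

10.3 years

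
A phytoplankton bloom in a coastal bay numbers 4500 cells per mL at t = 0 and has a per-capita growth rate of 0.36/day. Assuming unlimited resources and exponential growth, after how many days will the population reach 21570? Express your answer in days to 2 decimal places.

4.35 days

Set N₀·e^(rt) = 21570: e^(0.36·t) = 21570/4500 = 4.7933.
0.36·t = ln(4.7933) = 1.5672, so t = 1.5672/0.36 = 4.3534.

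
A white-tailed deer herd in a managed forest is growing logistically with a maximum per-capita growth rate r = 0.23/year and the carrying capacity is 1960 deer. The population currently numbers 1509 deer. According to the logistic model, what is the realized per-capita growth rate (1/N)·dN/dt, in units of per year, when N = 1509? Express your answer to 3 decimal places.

0.053 per year

(1/N)·dN/dt = r(1 − N/K) = 0.23 × (1 − 1509/1960).
= 0.23 × 0.2301 = 0.052923.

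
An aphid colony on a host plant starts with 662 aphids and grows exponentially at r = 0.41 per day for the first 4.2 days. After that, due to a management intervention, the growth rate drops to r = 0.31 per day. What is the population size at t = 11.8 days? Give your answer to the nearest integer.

39076 aphids

Phase 1: N(4.2) = 662·e^(0.41×4.2) = 662·e^1.722 = 3704.36.
Phase 2 runs for 11.8 − 4.2 = 7.6 days at r = 0.31.
N(11.8) = 3704.36·e^(0.31×7.6) = 3704.36·e^2.356 = 39076.1.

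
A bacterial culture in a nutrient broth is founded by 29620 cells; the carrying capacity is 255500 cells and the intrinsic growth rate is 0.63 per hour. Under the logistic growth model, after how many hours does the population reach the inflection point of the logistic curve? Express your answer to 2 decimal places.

3.22 hours

Logistic growth is fastest at N = K/2 = 127750.
A = (K − N₀)/N₀ = 7.6259. Set K/(1 + A·e^(−rt)) = K/2 → A·e^(−rt) = 1.
e^(−0.63t) = 1/7.6259 = 0.131132, so t = ln(7.6259)/0.63 = 2.0316/0.63 = 3.2247.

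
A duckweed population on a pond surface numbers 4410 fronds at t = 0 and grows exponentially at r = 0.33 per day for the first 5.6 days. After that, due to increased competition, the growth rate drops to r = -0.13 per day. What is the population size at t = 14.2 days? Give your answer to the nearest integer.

9151 fronds

Phase 1: N(5.6) = 4410·e^(0.33×5.6) = 4410·e^1.848 = 27990.8.
Phase 2 runs for 14.2 − 5.6 = 8.6 days at r = -0.13.
N(14.2) = 27990.8·e^(-0.13×8.6) = 27990.8·e^-1.118 = 9151.11.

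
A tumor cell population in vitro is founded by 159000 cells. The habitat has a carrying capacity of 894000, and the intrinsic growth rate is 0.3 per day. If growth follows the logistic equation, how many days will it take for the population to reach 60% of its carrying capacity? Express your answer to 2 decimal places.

A = (K − N₀)/N₀ = (894000 − 159000)/159000 = 4.6226.
Solve 894000/(1 + 4.6226·e^(−0.3t)) = 536400: 1 + 4.6226·e^(−0.3t) = 1.6667, so e^(−0.3t) = 0.144218.
−0.3·t = ln(0.144218) = -1.9364, so t = 1.9364/0.3 = 6.4548.

6.45 days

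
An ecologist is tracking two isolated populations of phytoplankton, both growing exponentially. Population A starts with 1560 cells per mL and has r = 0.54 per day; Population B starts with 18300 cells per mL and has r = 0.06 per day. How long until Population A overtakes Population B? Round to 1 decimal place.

5.1 days

Set 1560·e^(0.54t) = 18300·e^(0.06t).
e^((0.54 − 0.06)t) = 18300/1560 → e^(0.48·t) = 11.731.
0.48·t = ln(11.731) = 2.4622, so t = 2.4622/0.48 = 5.1296.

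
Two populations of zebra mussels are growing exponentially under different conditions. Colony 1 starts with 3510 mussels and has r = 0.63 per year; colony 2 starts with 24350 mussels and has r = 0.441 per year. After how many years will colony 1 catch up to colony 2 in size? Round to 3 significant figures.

10.2 years

Set 3510·e^(0.63t) = 24350·e^(0.441t).
e^((0.63 − 0.441)t) = 24350/3510 → e^(0.189·t) = 6.9373.
0.189·t = ln(6.9373) = 1.9369, so t = 1.9369/0.189 = 10.248.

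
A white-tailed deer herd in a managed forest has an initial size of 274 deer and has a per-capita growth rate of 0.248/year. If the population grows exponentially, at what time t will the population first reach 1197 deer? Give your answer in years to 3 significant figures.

Set N₀·e^(rt) = 1197: e^(0.248·t) = 1197/274 = 4.3686.
0.248·t = ln(4.3686) = 1.4744, so t = 1.4744/0.248 = 5.9453.

5.95 years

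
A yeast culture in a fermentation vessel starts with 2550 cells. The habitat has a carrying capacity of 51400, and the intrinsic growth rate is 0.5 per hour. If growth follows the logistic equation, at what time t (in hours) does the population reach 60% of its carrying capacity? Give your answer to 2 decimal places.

6.72 hours

A = (K − N₀)/N₀ = (51400 − 2550)/2550 = 19.157.
Solve 51400/(1 + 19.157·e^(−0.5t)) = 30840: 1 + 19.157·e^(−0.5t) = 1.6667, so e^(−0.5t) = 0.0348004.
−0.5·t = ln(0.0348004) = -3.3581, so t = 3.3581/0.5 = 6.7163.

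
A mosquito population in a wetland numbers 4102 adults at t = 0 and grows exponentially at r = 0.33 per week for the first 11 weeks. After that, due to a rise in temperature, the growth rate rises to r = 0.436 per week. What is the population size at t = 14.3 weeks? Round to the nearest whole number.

Phase 1: N(11) = 4102·e^(0.33×11) = 4102·e^3.63 = 154698.
Phase 2 runs for 14.3 − 11 = 3.3 weeks at r = 0.436.
N(14.3) = 154698·e^(0.436×3.3) = 154698·e^1.439 = 652150.

652150 adults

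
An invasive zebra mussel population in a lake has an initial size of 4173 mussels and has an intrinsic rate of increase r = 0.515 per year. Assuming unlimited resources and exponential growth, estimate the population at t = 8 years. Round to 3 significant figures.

N(t) = N₀·e^(rt) = 4173 × e^(0.515×8) = 4173 × e^4.12.
e^4.12 ≈ 61.559, so N ≈ 4173 × 61.559 = 256887.

257000 mussels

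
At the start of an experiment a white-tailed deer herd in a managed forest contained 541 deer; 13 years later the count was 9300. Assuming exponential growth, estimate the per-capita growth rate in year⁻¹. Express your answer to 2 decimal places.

From N(t) = N₀·e^(rt): e^(r·13) = 9300/541 = 17.19.
r·13 = ln(17.19) = 2.8444, so r = 2.8444/13 = 0.2188.

0.22 per year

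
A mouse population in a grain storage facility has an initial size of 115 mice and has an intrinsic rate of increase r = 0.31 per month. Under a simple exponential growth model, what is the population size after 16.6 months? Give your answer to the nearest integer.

N(t) = N₀·e^(rt) = 115 × e^(0.31×16.6) = 115 × e^5.146.
e^5.146 ≈ 171.74, so N ≈ 115 × 171.74 = 19750.5.

19750 mice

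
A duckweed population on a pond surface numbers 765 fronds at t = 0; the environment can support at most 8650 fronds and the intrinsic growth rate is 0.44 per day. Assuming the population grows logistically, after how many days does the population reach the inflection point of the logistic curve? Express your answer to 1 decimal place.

5.3 days

Logistic growth is fastest at N = K/2 = 4325.
A = (K − N₀)/N₀ = 10.307. Set K/(1 + A·e^(−rt)) = K/2 → A·e^(−rt) = 1.
e^(−0.44t) = 1/10.307 = 0.0970197, so t = ln(10.307)/0.44 = 2.3328/0.44 = 5.3019.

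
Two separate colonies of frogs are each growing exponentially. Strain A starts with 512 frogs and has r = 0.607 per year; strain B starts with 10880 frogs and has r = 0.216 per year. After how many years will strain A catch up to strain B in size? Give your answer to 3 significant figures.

7.82 years

Set 512·e^(0.607t) = 10880·e^(0.216t).
e^((0.607 − 0.216)t) = 10880/512 → e^(0.391·t) = 21.25.
0.391·t = ln(21.25) = 3.0564, so t = 3.0564/0.391 = 7.8168.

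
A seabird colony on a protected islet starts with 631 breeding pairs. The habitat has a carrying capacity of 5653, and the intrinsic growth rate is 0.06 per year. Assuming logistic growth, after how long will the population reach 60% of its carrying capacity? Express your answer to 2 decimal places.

A = (K − N₀)/N₀ = (5653 − 631)/631 = 7.9588.
Solve 5653/(1 + 7.9588·e^(−0.06t)) = 3391.8: 1 + 7.9588·e^(−0.06t) = 1.6667, so e^(−0.06t) = 0.0837648.
−0.06·t = ln(0.0837648) = -2.4797, so t = 2.4797/0.06 = 41.329.

41.33 years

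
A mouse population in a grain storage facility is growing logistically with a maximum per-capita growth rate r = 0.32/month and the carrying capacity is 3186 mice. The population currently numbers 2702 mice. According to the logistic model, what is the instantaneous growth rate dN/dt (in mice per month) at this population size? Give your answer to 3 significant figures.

dN/dt = rN(1 − N/K) = 0.32 × 2702 × (1 − 2702/3186).
1 − 2702/3186 = 0.15191; dN/dt = 0.32 × 2702 × 0.15191 = 131.35.

131 mice per month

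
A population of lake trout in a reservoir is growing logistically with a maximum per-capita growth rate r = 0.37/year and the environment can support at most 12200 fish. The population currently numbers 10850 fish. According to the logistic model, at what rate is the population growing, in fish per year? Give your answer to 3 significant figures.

dN/dt = rN(1 − N/K) = 0.37 × 10850 × (1 − 10850/12200).
1 − 10850/12200 = 0.11066; dN/dt = 0.37 × 10850 × 0.11066 = 444.23.

444 fish per year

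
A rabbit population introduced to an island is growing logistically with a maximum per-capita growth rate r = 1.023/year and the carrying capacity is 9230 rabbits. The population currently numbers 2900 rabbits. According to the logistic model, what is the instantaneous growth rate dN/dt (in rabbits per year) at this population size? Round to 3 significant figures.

dN/dt = rN(1 − N/K) = 1.023 × 2900 × (1 − 2900/9230).
1 − 2900/9230 = 0.68581; dN/dt = 1.023 × 2900 × 0.68581 = 2034.6.

2030 rabbits per year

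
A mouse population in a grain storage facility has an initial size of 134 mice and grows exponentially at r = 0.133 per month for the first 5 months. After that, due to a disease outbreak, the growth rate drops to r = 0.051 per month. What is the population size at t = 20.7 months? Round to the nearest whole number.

580 mice

Phase 1: N(5) = 134·e^(0.133×5) = 134·e^0.665 = 260.562.
Phase 2 runs for 20.7 − 5 = 15.7 months at r = 0.051.
N(20.7) = 260.562·e^(0.051×15.7) = 260.562·e^0.8007 = 580.297.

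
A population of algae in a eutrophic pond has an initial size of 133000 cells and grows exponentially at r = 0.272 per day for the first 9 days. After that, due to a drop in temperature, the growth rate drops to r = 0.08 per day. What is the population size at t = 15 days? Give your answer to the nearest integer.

Phase 1: N(9) = 133000·e^(0.272×9) = 133000·e^2.448 = 1.538171×10^6.
Phase 2 runs for 15 − 9 = 6 days at r = 0.08.
N(15) = 1.538171×10^6·e^(0.08×6) = 1.538171×10^6·e^0.48 = 2.485798×10^6.

2485798 cells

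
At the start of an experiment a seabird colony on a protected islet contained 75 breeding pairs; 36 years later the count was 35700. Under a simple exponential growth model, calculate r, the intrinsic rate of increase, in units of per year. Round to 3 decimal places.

From N(t) = N₀·e^(rt): e^(r·36) = 35700/75 = 476.
r·36 = ln(476) = 6.1654, so r = 6.1654/36 = 0.17126.

0.171 per year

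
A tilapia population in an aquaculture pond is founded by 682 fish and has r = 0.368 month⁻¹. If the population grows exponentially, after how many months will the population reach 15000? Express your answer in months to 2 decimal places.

8.40 months

Set N₀·e^(rt) = 15000: e^(0.368·t) = 15000/682 = 21.994.
0.368·t = ln(21.994) = 3.0908, so t = 3.0908/0.368 = 8.3988.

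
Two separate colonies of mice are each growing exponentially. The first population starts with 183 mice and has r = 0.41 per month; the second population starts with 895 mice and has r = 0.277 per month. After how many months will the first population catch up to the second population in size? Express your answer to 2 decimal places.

Set 183·e^(0.41t) = 895·e^(0.277t).
e^((0.41 − 0.277)t) = 895/183 → e^(0.133·t) = 4.8907.
0.133·t = ln(4.8907) = 1.5873, so t = 1.5873/0.133 = 11.935.

11.93 months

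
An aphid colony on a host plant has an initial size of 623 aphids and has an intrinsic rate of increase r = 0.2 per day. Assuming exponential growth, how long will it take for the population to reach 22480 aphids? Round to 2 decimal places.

17.93 days

Set N₀·e^(rt) = 22480: e^(0.2·t) = 22480/623 = 36.083.
0.2·t = ln(36.083) = 3.5858, so t = 3.5858/0.2 = 17.929.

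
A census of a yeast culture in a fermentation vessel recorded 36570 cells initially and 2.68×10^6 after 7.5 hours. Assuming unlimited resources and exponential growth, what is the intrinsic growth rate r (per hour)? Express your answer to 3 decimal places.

0.573 per hour

From N(t) = N₀·e^(rt): e^(r·7.5) = 2.68×10^6/36570 = 73.284.
r·7.5 = ln(73.284) = 4.2943, so r = 4.2943/7.5 = 0.57258.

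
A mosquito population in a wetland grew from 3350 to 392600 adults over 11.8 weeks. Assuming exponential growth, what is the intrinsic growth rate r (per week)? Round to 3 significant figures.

0.404 per week

From N(t) = N₀·e^(rt): e^(r·11.8) = 392600/3350 = 117.19.
r·11.8 = ln(117.19) = 4.7638, so r = 4.7638/11.8 = 0.40371.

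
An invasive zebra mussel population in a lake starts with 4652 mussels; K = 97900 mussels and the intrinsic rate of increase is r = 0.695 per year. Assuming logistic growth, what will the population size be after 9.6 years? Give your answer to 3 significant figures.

A = (K − N₀)/N₀ = (97900 − 4652)/4652 = 20.045.
N(t) = K/(1 + A·e^(−rt)) = 97900/(1 + 20.045×e^(−0.695×9.6)).
e^(−6.672) = 0.0012659; denominator = 1 + 20.045×0.0012659 = 1.0254.
N = 97900/1.0254 = 95477.4.

95500 mussels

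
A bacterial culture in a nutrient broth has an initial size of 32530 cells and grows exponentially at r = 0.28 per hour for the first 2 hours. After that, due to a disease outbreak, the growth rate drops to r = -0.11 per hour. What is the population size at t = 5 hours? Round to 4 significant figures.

Phase 1: N(2) = 32530·e^(0.28×2) = 32530·e^0.56 = 56949.4.
Phase 2 runs for 5 − 2 = 3 hours at r = -0.11.
N(5) = 56949.4·e^(-0.11×3) = 56949.4·e^-0.33 = 40942.3.

40940 cells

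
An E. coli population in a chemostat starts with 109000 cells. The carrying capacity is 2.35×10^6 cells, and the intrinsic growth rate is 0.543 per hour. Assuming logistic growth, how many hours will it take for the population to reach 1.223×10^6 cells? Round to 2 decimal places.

5.72 hours

A = (K − N₀)/N₀ = (2.35×10^6 − 109000)/109000 = 20.56.
Solve 2.35×10^6/(1 + 20.56·e^(−0.543t)) = 1.223×10^6: 1 + 20.56·e^(−0.543t) = 1.9215, so e^(−0.543t) = 0.0448211.
−0.543·t = ln(0.0448211) = -3.1051, so t = 3.1051/0.543 = 5.7184.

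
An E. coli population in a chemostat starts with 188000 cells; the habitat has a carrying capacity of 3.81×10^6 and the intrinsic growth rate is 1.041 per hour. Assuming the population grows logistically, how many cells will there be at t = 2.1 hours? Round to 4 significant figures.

A = (K − N₀)/N₀ = (3.81×10^6 − 188000)/188000 = 19.266.
N(t) = K/(1 + A·e^(−rt)) = 3.81×10^6/(1 + 19.266×e^(−1.041×2.1)).
e^(−2.186) = 0.11235; denominator = 1 + 19.266×0.11235 = 3.1646.
N = 3.81×10^6/3.1646 = 1.20394×10^6.

1204000 cells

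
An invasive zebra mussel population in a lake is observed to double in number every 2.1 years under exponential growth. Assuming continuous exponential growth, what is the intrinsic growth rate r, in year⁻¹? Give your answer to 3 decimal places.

0.330 per year

r = ln(2)/t_d = 0.6931/2.1 = 0.33007.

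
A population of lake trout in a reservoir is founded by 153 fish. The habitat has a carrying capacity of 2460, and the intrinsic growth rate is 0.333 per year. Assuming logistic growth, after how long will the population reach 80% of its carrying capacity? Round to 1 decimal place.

12.3 years

A = (K − N₀)/N₀ = (2460 − 153)/153 = 15.078.
Solve 2460/(1 + 15.078·e^(−0.333t)) = 1968: 1 + 15.078·e^(−0.333t) = 1.25, so e^(−0.333t) = 0.01658.
−0.333·t = ln(0.01658) = -4.0996, so t = 4.0996/0.333 = 12.311.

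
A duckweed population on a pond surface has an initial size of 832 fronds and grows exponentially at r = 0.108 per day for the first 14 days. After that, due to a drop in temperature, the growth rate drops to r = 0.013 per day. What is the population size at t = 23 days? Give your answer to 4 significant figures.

Phase 1: N(14) = 832·e^(0.108×14) = 832·e^1.512 = 3773.78.
Phase 2 runs for 23 − 14 = 9 days at r = 0.013.
N(23) = 3773.78·e^(0.013×9) = 3773.78·e^0.117 = 4242.18.

4242 fronds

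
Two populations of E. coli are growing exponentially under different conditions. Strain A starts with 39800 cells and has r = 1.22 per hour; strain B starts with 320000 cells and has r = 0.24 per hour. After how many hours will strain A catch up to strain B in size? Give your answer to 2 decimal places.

Set 39800·e^(1.22t) = 320000·e^(0.24t).
e^((1.22 − 0.24)t) = 320000/39800 → e^(0.98·t) = 8.0402.
0.98·t = ln(8.0402) = 2.0845, so t = 2.0845/0.98 = 2.127.

2.13 hours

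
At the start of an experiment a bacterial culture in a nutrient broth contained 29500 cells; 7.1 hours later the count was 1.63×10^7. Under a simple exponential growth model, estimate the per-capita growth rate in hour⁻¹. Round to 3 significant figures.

From N(t) = N₀·e^(rt): e^(r·7.1) = 1.63×10^7/29500 = 552.54.
r·7.1 = ln(552.54) = 6.3145, so r = 6.3145/7.1 = 0.88937.

0.889 per hour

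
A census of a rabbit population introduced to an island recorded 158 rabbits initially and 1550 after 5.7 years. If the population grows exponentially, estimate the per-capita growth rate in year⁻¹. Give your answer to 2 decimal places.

0.40 per year

From N(t) = N₀·e^(rt): e^(r·5.7) = 1550/158 = 9.8101.
r·5.7 = ln(9.8101) = 2.2834, so r = 2.2834/5.7 = 0.4006.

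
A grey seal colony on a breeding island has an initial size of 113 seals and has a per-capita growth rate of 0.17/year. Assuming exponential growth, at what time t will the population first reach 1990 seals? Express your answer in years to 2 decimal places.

Set N₀·e^(rt) = 1990: e^(0.17·t) = 1990/113 = 17.611.
0.17·t = ln(17.611) = 2.8685, so t = 2.8685/0.17 = 16.874.

16.87 years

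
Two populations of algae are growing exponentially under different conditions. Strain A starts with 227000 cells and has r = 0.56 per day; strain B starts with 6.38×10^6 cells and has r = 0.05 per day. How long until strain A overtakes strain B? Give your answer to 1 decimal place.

6.5 days

Set 227000·e^(0.56t) = 6.38×10^6·e^(0.05t).
e^((0.56 − 0.05)t) = 6.38×10^6/227000 → e^(0.51·t) = 28.106.
0.51·t = ln(28.106) = 3.336, so t = 3.336/0.51 = 6.5411.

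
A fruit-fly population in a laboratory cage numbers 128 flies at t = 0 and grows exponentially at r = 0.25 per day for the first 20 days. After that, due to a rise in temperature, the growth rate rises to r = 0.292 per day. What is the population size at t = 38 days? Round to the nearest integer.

3641952 flies

Phase 1: N(20) = 128·e^(0.25×20) = 128·e^5 = 18996.9.
Phase 2 runs for 38 − 20 = 18 days at r = 0.292.
N(38) = 18996.9·e^(0.292×18) = 18996.9·e^5.256 = 3.641952×10^6.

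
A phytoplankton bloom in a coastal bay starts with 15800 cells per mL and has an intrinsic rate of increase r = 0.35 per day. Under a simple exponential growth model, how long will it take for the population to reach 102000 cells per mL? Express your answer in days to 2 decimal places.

Set N₀·e^(rt) = 102000: e^(0.35·t) = 102000/15800 = 6.4557.
0.35·t = ln(6.4557) = 1.865, so t = 1.865/0.35 = 5.3285.

5.33 days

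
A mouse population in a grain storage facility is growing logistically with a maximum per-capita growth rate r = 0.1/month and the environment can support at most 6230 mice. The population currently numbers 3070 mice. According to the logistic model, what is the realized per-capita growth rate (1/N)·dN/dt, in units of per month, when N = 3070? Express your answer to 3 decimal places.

0.051 per month

(1/N)·dN/dt = r(1 − N/K) = 0.1 × (1 − 3070/6230).
= 0.1 × 0.50722 = 0.050722.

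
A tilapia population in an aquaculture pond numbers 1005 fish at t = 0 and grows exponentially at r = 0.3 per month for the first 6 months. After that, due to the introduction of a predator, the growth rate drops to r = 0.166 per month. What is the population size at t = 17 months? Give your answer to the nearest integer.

37750 fish

Phase 1: N(6) = 1005·e^(0.3×6) = 1005·e^1.8 = 6079.9.
Phase 2 runs for 17 − 6 = 11 months at r = 0.166.
N(17) = 6079.9·e^(0.166×11) = 6079.9·e^1.826 = 37750.1.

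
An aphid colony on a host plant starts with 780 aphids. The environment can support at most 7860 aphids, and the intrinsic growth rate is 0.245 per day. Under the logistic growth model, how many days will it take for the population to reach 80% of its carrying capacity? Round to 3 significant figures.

14.7 days

A = (K − N₀)/N₀ = (7860 − 780)/780 = 9.0769.
Solve 7860/(1 + 9.0769·e^(−0.245t)) = 6288: 1 + 9.0769·e^(−0.245t) = 1.25, so e^(−0.245t) = 0.0275424.
−0.245·t = ln(0.0275424) = -3.592, so t = 3.592/0.245 = 14.661.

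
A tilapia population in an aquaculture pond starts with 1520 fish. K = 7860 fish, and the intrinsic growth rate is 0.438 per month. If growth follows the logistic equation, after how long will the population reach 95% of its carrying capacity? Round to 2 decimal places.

9.98 months

A = (K − N₀)/N₀ = (7860 − 1520)/1520 = 4.1711.
Solve 7860/(1 + 4.1711·e^(−0.438t)) = 7467: 1 + 4.1711·e^(−0.438t) = 1.0526, so e^(−0.438t) = 0.0126183.
−0.438·t = ln(0.0126183) = -4.3726, so t = 4.3726/0.438 = 9.9831.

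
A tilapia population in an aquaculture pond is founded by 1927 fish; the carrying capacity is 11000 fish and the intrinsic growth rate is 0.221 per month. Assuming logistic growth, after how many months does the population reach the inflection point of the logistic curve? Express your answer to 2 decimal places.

Logistic growth is fastest at N = K/2 = 5500.
A = (K − N₀)/N₀ = 4.7084. Set K/(1 + A·e^(−rt)) = K/2 → A·e^(−rt) = 1.
e^(−0.221t) = 1/4.7084 = 0.212388, so t = ln(4.7084)/0.221 = 1.5493/0.221 = 7.0106.

7.01 months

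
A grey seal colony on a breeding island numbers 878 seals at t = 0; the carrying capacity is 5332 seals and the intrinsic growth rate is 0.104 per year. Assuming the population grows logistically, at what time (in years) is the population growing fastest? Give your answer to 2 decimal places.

Logistic growth is fastest at N = K/2 = 2666.
A = (K − N₀)/N₀ = 5.0729. Set K/(1 + A·e^(−rt)) = K/2 → A·e^(−rt) = 1.
e^(−0.104t) = 1/5.0729 = 0.197126, so t = ln(5.0729)/0.104 = 1.6239/0.104 = 15.615.

15.61 years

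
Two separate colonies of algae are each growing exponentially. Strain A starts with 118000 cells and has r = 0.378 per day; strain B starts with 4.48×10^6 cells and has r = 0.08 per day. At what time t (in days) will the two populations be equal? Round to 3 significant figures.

Set 118000·e^(0.378t) = 4.48×10^6·e^(0.08t).
e^((0.378 − 0.08)t) = 4.48×10^6/118000 → e^(0.298·t) = 37.966.
0.298·t = ln(37.966) = 3.6367, so t = 3.6367/0.298 = 12.204.

12.2 days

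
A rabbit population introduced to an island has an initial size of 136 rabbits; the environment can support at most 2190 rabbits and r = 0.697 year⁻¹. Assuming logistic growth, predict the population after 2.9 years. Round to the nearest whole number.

A = (K − N₀)/N₀ = (2190 − 136)/136 = 15.103.
N(t) = K/(1 + A·e^(−rt)) = 2190/(1 + 15.103×e^(−0.697×2.9)).
e^(−2.021) = 0.13248; denominator = 1 + 15.103×0.13248 = 3.0009.
N = 2190/3.0009 = 729.785.

730 rabbits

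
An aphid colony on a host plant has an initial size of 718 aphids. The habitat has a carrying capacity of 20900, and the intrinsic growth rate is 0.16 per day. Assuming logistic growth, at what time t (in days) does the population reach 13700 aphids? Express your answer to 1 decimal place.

24.9 days

A = (K − N₀)/N₀ = (20900 − 718)/718 = 28.109.
Solve 20900/(1 + 28.109·e^(−0.16t)) = 13700: 1 + 28.109·e^(−0.16t) = 1.5255, so e^(−0.16t) = 0.018697.
−0.16·t = ln(0.018697) = -3.9794, so t = 3.9794/0.16 = 24.871.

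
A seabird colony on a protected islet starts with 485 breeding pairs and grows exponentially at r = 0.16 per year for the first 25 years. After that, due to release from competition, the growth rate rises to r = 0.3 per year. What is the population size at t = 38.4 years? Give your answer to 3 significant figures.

1470000 breeding pairs

Phase 1: N(25) = 485·e^(0.16×25) = 485·e^4 = 26480.1.
Phase 2 runs for 38.4 − 25 = 13.4 years at r = 0.3.
N(38.4) = 26480.1·e^(0.3×13.4) = 26480.1·e^4.02 = 1.474971×10^6.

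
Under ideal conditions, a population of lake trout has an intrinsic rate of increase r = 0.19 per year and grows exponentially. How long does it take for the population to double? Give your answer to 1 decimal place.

Doubling time t_d = ln(2)/r = 0.6931/0.19 = 3.6481.

3.6 years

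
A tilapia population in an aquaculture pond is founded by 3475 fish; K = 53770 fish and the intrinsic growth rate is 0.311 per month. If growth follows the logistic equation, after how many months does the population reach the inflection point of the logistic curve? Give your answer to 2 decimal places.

Logistic growth is fastest at N = K/2 = 26885.
A = (K − N₀)/N₀ = 14.473. Set K/(1 + A·e^(−rt)) = K/2 → A·e^(−rt) = 1.
e^(−0.311t) = 1/14.473 = 0.0690924, so t = ln(14.473)/0.311 = 2.6723/0.311 = 8.5926.

8.59 months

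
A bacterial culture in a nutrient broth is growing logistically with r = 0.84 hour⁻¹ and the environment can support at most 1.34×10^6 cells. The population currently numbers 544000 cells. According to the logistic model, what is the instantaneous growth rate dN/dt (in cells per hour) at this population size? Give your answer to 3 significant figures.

271000 cells per hour

dN/dt = rN(1 − N/K) = 0.84 × 544000 × (1 − 544000/1.34×10^6).
1 − 544000/1.34×10^6 = 0.59403; dN/dt = 0.84 × 544000 × 0.59403 = 2.71448×10^5.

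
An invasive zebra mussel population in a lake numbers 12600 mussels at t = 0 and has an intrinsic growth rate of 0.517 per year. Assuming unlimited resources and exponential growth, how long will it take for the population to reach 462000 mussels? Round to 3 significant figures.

Set N₀·e^(rt) = 462000: e^(0.517·t) = 462000/12600 = 36.667.
0.517·t = ln(36.667) = 3.6019, so t = 3.6019/0.517 = 6.9669.

6.97 years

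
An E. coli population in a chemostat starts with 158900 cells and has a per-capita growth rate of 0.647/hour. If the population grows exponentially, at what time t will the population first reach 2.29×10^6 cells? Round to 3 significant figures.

Set N₀·e^(rt) = 2.29×10^6: e^(0.647·t) = 2.29×10^6/158900 = 14.412.
0.647·t = ln(14.412) = 2.668, so t = 2.668/0.647 = 4.1237.

4.12 hours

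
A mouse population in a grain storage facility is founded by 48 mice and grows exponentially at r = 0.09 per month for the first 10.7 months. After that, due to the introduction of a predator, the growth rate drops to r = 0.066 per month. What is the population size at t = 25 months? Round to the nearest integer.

323 mice

Phase 1: N(10.7) = 48·e^(0.09×10.7) = 48·e^0.963 = 125.738.
Phase 2 runs for 25 − 10.7 = 14.3 months at r = 0.066.
N(25) = 125.738·e^(0.066×14.3) = 125.738·e^0.9438 = 323.113.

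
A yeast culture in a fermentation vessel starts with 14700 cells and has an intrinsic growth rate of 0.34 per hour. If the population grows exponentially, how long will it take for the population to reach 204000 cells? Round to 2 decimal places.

Set N₀·e^(rt) = 204000: e^(0.34·t) = 204000/14700 = 13.878.
0.34·t = ln(13.878) = 2.6303, so t = 2.6303/0.34 = 7.7361.

7.74 hours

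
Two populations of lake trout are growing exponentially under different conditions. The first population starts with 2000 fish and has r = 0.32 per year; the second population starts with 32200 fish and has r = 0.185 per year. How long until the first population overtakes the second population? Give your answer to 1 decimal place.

20.6 years

Set 2000·e^(0.32t) = 32200·e^(0.185t).
e^((0.32 − 0.185)t) = 32200/2000 → e^(0.135·t) = 16.1.
0.135·t = ln(16.1) = 2.7788, so t = 2.7788/0.135 = 20.584.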